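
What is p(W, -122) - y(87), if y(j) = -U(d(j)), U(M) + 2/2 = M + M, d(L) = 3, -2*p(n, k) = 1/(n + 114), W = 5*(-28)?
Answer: 261/52 ≈ 5.0192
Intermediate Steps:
W = -140
p(n, k) = -1/(2*(114 + n)) (p(n, k) = -1/(2*(n + 114)) = -1/(2*(114 + n)))
U(M) = -1 + 2*M (U(M) = -1 + (M + M) = -1 + 2*M)
y(j) = -5 (y(j) = -(-1 + 2*3) = -(-1 + 6) = -1*5 = -5)
p(W, -122) - y(87) = -1/(228 + 2*(-140)) - 1*(-5) = -1/(228 - 280) + 5 = -1/(-52) + 5 = -1*(-1/52) + 5 = 1/52 + 5 = 261/52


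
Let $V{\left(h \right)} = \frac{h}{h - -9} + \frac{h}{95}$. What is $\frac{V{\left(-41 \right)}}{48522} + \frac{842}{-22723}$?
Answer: $- \frac{41380699817}{1117266278080} \approx -0.037037$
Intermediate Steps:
$V{\left(h \right)} = \frac{h}{95} + \frac{h}{9 + h}$ ($V{\left(h \right)} = \frac{h}{h + 9} + h \frac{1}{95} = \frac{h}{9 + h} + \frac{h}{95} = \frac{h}{95} + \frac{h}{9 + h}$)
$\frac{V{\left(-41 \right)}}{48522} + \frac{842}{-22723} = \frac{\frac{1}{95} \left(-41\right) \frac{1}{9 - 41} \left(104 - 41\right)}{48522} + \frac{842}{-22723} = \frac{1}{95} \left(-41\right) \frac{1}{-32} \cdot 63 \cdot \frac{1}{48522} + 842 \left(- \frac{1}{22723}\right) = \frac{1}{95} \left(-41\right) \left(- \frac{1}{32}\right) 63 \cdot \frac{1}{48522} - \frac{842}{22723} = \frac{2583}{3040} \cdot \frac{1}{48522} - \frac{842}{22723} = \frac{861}{49168960} - \frac{842}{22723} = - \frac{41380699817}{1117266278080}$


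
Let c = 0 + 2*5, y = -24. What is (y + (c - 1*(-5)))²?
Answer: 81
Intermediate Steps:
c = 10 (c = 0 + 10 = 10)
(y + (c - 1*(-5)))² = (-24 + (10 - 1*(-5)))² = (-24 + (10 + 5))² = (-24 + 15)² = (-9)² = 81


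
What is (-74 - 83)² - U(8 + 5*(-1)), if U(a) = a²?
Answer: 24640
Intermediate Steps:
(-74 - 83)² - U(8 + 5*(-1)) = (-74 - 83)² - (8 + 5*(-1))² = (-157)² - (8 - 5)² = 24649 - 1*3² = 24649 - 1*9 = 24649 - 9 = 24640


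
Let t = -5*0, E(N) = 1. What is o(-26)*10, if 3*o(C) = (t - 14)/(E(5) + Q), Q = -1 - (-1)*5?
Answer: -28/3 ≈ -9.3333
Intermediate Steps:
t = 0
Q = 4 (Q = -1 - 1*(-5) = -1 + 5 = 4)
o(C) = -14/15 (o(C) = ((0 - 14)/(1 + 4))/3 = (-14/5)/3 = (-14*⅕)/3 = (⅓)*(-14/5) = -14/15)
o(-26)*10 = -14/15*10 = -28/3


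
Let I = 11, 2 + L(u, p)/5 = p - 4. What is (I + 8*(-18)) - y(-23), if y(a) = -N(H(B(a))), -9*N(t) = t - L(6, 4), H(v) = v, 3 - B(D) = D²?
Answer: -227/3 ≈ -75.667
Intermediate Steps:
L(u, p) = -30 + 5*p (L(u, p) = -10 + 5*(p - 4) = -10 + 5*(-4 + p) = -10 + (-20 + 5*p) = -30 + 5*p)
B(D) = 3 - D²
N(t) = -10/9 - t/9 (N(t) = -(t - (-30 + 5*4))/9 = -(t - (-30 + 20))/9 = -(t - 1*(-10))/9 = -(t + 10)/9 = -(10 + t)/9 = -10/9 - t/9)
y(a) = 13/9 - a²/9 (y(a) = -(-10/9 - (3 - a²)/9) = -(-10/9 + (-⅓ + a²/9)) = -(-13/9 + a²/9) = 13/9 - a²/9)
(I + 8*(-18)) - y(-23) = (11 + 8*(-18)) - (13/9 - ⅑*(-23)²) = (11 - 144) - (13/9 - ⅑*529) = -133 - (13/9 - 529/9) = -133 - 1*(-172/3) = -133 + 172/3 = -227/3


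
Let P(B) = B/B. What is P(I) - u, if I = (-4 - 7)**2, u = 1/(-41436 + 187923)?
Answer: 146486/146487 ≈ 0.99999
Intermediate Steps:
u = 1/146487 ≈ 6.8265e-6
I = 121 (I = (-11)**2 = 121)
P(B) = 1
P(I) - u = 1 - 1*1/146487 = 1 - 1/146487 = 146486/146487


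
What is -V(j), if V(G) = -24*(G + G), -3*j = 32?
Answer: -512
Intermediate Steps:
j = -32/3 (j = -⅓*32 = -32/3 ≈ -10.667)
V(G) = -48*G
-V(j) = -(-48)*(-32)/3 = -1*512 = -512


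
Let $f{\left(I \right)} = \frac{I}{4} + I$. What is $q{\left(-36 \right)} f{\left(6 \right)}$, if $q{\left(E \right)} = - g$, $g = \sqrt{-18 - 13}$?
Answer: $- \frac{15 i \sqrt{31}}{2} \approx - 41.758 i$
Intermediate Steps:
$g = i \sqrt{31}$ ($g = \sqrt{-31} = i \sqrt{31} \approx 5.5678 i$)
$q{\left(E \right)} = - i \sqrt{31}$
$f{\left(I \right)} = \frac{5 I}{4}$ ($f{\left(I \right)} = I \frac{1}{4} + I = \frac{I}{4} + I = \frac{5 I}{4}$)
$q{\left(-36 \right)} f{\left(6 \right)} = - i \sqrt{31} \cdot \frac{5}{4} \cdot 6 = - i \sqrt{31} \cdot \frac{15}{2} = - \frac{15 i \sqrt{31}}{2}$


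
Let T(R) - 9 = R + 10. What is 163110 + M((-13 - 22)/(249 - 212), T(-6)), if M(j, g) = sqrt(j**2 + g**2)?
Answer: 163110 + sqrt(232586)/37 ≈ 1.6312e+5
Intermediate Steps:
T(R) = 19 + R (T(R) = 9 + (R + 10) = 9 + (10 + R) = 19 + R)
M(j, g) = sqrt(g**2 + j**2)
163110 + M((-13 - 22)/(249 - 212), T(-6)) = 163110 + sqrt((19 - 6)**2 + ((-13 - 22)/(249 - 212))**2) = 163110 + sqrt(13**2 + (-35/37)**2) = 163110 + sqrt(169 + (-35*1/37)**2) = 163110 + sqrt(169 + (-35/37)**2) = 163110 + sqrt(169 + 1225/1369) = 163110 + sqrt(232586/1369) = 163110 + sqrt(232586)/37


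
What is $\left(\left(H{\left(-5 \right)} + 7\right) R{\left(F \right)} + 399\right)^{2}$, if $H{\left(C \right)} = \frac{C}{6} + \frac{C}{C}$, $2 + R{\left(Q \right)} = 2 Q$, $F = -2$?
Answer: $126736$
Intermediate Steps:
$R{\left(Q \right)} = -2 + 2 Q$
$H{\left(C \right)} = 1 + \frac{C}{6}$ ($H{\left(C \right)} = C \frac{1}{6} + 1 = \frac{C}{6} + 1 = 1 + \frac{C}{6}$)
$\left(\left(H{\left(-5 \right)} + 7\right) R{\left(F \right)} + 399\right)^{2} = \left(\left(\left(1 + \frac{1}{6} \left(-5\right)\right) + 7\right) \left(-2 + 2 \left(-2\right)\right) + 399\right)^{2} = \left(\left(\left(1 - \frac{5}{6}\right) + 7\right) \left(-2 - 4\right) + 399\right)^{2} = \left(\left(\frac{1}{6} + 7\right) \left(-6\right) + 399\right)^{2} = \left(\frac{43}{6} \left(-6\right) + 399\right)^{2} = \left(-43 + 399\right)^{2} = 356^{2} = 126736$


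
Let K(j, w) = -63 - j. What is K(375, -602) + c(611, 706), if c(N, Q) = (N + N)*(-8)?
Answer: -10214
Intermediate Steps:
c(N, Q) = -16*N (c(N, Q) = (2*N)*(-8) = -16*N)
K(375, -602) + c(611, 706) = (-63 - 1*375) - 16*611 = (-63 - 375) - 9776 = -438 - 9776 = -10214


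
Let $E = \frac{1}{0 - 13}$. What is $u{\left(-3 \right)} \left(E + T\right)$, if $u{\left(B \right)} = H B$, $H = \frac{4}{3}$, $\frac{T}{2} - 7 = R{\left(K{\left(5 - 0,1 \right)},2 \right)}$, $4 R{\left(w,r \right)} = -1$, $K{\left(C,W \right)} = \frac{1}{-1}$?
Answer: $- \frac{698}{13} \approx -53.692$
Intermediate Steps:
$K{\left(C,W \right)} = -1$
$R{\left(w,r \right)} = - \frac{1}{4}$ ($R{\left(w,r \right)} = \frac{1}{4} \left(-1\right) = - \frac{1}{4}$)
$T = \frac{27}{2}$ ($T = 14 + 2 \left(- \frac{1}{4}\right) = 14 - \frac{1}{2} = \frac{27}{2} \approx 13.5$)
$H = \frac{4}{3}$ ($H = 4 \cdot \frac{1}{3} = \frac{4}{3} \approx 1.3333$)
$E = - \frac{1}{13}$ ($E = \frac{1}{-13} = - \frac{1}{13} \approx -0.076923$)
$u{\left(B \right)} = \frac{4 B}{3}$
$u{\left(-3 \right)} \left(E + T\right) = \frac{4}{3} \left(-3\right) \left(- \frac{1}{13} + \frac{27}{2}\right) = \left(-4\right) \frac{349}{26} = - \frac{698}{13}$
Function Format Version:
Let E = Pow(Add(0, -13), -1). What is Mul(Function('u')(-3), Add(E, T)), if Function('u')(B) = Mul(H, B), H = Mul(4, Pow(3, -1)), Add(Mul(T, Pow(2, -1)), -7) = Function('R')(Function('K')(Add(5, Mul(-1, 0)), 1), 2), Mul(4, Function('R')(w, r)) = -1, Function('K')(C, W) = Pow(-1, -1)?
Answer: Rational(-698, 13) ≈ -53.692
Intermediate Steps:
Function('K')(C, W) = -1
Function('R')(w, r) = Rational(-1, 4) (Function('R')(w, r) = Mul(Rational(1, 4), -1) = Rational(-1, 4))
T = Rational(27, 2) (T = Add(14, Mul(2, Rational(-1, 4))) = Add(14, Rational(-1, 2)) = Rational(27, 2) ≈ 13.500)
H = Rational(4, 3) (H = Mul(4, Rational(1, 3)) = Rational(4, 3) ≈ 1.3333)
E = Rational(-1, 13) (E = Pow(-13, -1) = Rational(-1, 13) ≈ -0.076923)
Function('u')(B) = Mul(Rational(4, 3), B)
Mul(Function('u')(-3), Add(E, T)) = Mul(Mul(Rational(4, 3), -3), Add(Rational(-1, 13), Rational(27, 2))) = Mul(-4, Rational(349, 26)) = Rational(-698, 13)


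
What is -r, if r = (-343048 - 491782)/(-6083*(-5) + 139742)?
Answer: 834830/170157 ≈ 4.9062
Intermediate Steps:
r = -834830/170157 (r = -834830/(30415 + 139742) = -834830/170157 ≈ -4.9062)
-r = -1*(-834830/170157) = 834830/170157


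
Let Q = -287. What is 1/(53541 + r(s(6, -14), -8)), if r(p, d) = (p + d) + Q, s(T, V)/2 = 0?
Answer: 1/53246 ≈ 1.8781e-5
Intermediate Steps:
s(T, V) = 0 (s(T, V) = 2*0 = 0)
r(p, d) = -287 + d + p (r(p, d) = (p + d) - 287 = (d + p) - 287 = -287 + d + p)
1/(53541 + r(s(6, -14), -8)) = 1/(53541 + (-287 - 8 + 0)) = 1/(53541 - 295) = 1/53246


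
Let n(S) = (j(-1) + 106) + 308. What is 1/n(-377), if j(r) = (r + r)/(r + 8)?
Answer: 7/2896 ≈ 0.0024171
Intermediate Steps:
j(r) = 2*r/(8 + r) (j(r) = (2*r)/(8 + r) = 2*r/(8 + r))
n(S) = 2896/7 (n(S) = (2*(-1)/(8 - 1) + 106) + 308 = (2*(-1)/7 + 106) + 308 = (2*(-1)*(⅐) + 106) + 308 = (-2/7 + 106) + 308 = 740/7 + 308 = 2896/7)
1/n(-377) = 1/(2896/7) = 7/2896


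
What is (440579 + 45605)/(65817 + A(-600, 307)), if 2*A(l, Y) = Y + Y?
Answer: 121546/16531 ≈ 7.3526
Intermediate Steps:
A(l, Y) = Y (A(l, Y) = (Y + Y)/2 = (2*Y)/2 = Y)
(440579 + 45605)/(65817 + A(-600, 307)) = (440579 + 45605)/(65817 + 307) = 486184/66124 = 486184*(1/66124) = 121546/16531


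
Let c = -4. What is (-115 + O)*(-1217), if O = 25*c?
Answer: 261655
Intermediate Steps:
O = -100 (O = 25*(-4) = -100)
(-115 + O)*(-1217) = (-115 - 100)*(-1217) = -215*(-1217) = 261655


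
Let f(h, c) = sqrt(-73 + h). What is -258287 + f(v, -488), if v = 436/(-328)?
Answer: -258287 + I*sqrt(499790)/82 ≈ -2.5829e+5 + 8.6214*I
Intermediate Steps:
v = -109/82 (v = 436*(-1/328) = -109/82 ≈ -1.3293)
-258287 + f(v, -488) = -258287 + sqrt(-73 - 109/82) = -258287 + sqrt(-6095/82) = -258287 + I*sqrt(499790)/82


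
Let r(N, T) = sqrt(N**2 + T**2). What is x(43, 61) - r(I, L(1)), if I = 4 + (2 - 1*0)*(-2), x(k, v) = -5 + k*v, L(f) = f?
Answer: 2617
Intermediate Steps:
I = 0 (I = 4 + (2 + 0)*(-2) = 4 + 2*(-2) = 4 - 4 = 0)
x(43, 61) - r(I, L(1)) = (-5 + 43*61) - sqrt(0**2 + 1**2) = (-5 + 2623) - sqrt(0 + 1) = 2618 - sqrt(1) = 2618 - 1*1 = 2618 - 1 = 2617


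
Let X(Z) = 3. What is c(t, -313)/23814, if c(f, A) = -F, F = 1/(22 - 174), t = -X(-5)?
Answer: 1/3619728 ≈ 2.7626e-7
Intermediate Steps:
t = -3 (t = -1*3 = -3)
F = -1/152 (F = 1/(-152) = -1/152 ≈ -0.0065789)
c(f, A) = 1/152 (c(f, A) = -1*(-1/152) = 1/152)
c(t, -313)/23814 = (1/152)/23814 = (1/152)*(1/23814) = 1/3619728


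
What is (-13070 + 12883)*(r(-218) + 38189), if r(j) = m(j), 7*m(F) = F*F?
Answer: -58876389/7 ≈ -8.4109e+6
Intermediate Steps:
m(F) = F**2/7 (m(F) = (F*F)/7 = F**2/7)
r(j) = j**2/7
(-13070 + 12883)*(r(-218) + 38189) = (-13070 + 12883)*((1/7)*(-218)**2 + 38189) = -187*((1/7)*47524 + 38189) = -187*(47524/7 + 38189) = -187*314847/7 = -58876389/7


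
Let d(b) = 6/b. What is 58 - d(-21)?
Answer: 408/7 ≈ 58.286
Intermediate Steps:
58 - d(-21) = 58 - 6/(-21) = 58 - 6*(-1)/21 = 58 - 1*(-2/7) = 58 + 2/7 = 408/7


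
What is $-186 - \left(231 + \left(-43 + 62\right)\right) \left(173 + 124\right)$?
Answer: $-74436$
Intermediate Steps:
$-186 - \left(231 + \left(-43 + 62\right)\right) \left(173 + 124\right) = -186 - \left(231 + 19\right) 297 = -186 - 250 \cdot 297 = -186 - 74250 = -74436$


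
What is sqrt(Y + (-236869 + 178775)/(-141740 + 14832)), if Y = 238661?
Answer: 9*sqrt(11863566763494)/63454 ≈ 488.53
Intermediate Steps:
sqrt(Y + (-236869 + 178775)/(-141740 + 14832)) = sqrt(238661 + (-236869 + 178775)/(-141740 + 14832)) = sqrt(238661 - 58094/(-126908)) = sqrt(238661 - 58094*(-1/126908)) = sqrt(238661 + 29047/63454) = sqrt(15144024141/63454) = 9*sqrt(11863566763494)/63454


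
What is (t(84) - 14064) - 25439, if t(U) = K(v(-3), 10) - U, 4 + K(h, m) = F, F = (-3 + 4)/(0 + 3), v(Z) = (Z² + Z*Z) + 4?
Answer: -118772/3 ≈ -39591.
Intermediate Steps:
v(Z) = 4 + 2*Z² (v(Z) = (Z² + Z²) + 4 = 2*Z² + 4 = 4 + 2*Z²)
F = ⅓ (F = 1/3 = 1*(⅓) = ⅓ ≈ 0.33333)
K(h, m) = -11/3 (K(h, m) = -4 + ⅓ = -11/3)
t(U) = -11/3 - U
(t(84) - 14064) - 25439 = ((-11/3 - 1*84) - 14064) - 25439 = ((-11/3 - 84) - 14064) - 25439 = (-263/3 - 14064) - 25439 = -42455/3 - 25439 = -118772/3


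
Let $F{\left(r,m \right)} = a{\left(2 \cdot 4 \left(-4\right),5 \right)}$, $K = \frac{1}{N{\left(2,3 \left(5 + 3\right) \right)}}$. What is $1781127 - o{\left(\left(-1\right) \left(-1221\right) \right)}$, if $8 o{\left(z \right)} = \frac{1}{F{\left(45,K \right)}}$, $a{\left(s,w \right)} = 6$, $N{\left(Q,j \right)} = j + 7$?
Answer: $\frac{85494095}{48} \approx 1.7811 \cdot 10^{6}$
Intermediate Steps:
$N{\left(Q,j \right)} = 7 + j$
$K = \frac{1}{31}$ ($K = \frac{1}{7 + 3 \left(5 + 3\right)} = \frac{1}{7 + 3 \cdot 8} = \frac{1}{7 + 24} = \frac{1}{31} \approx 0.032258$)
$F{\left(r,m \right)} = 6$
$o{\left(z \right)} = \frac{1}{48}$ ($o{\left(z \right)} = \frac{1}{8 \cdot 6} = \frac{1}{8} \cdot \frac{1}{6} = \frac{1}{48}$)
$1781127 - o{\left(\left(-1\right) \left(-1221\right) \right)} = 1781127 - \frac{1}{48} = \frac{85494095}{48}$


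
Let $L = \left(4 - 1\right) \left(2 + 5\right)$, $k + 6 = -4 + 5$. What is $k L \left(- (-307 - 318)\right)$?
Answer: $-65625$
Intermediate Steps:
$k = -5$ ($k = -6 + \left(-4 + 5\right) = -6 + 1 = -5$)
$L = 21$ ($L = 3 \cdot 7 = 21$)
$k L \left(- (-307 - 318)\right) = \left(-5\right) 21 \left(- (-307 - 318)\right) = - 105 \left(- (-307 - 318)\right) = - 105 \left(\left(-1\right) \left(-625\right)\right) = \left(-105\right) 625 = -65625$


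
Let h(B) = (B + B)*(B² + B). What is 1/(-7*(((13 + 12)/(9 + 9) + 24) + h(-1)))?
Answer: -18/3199 ≈ -0.0056268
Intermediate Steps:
h(B) = 2*B*(B + B²) (h(B) = (2*B)*(B + B²) = 2*B*(B + B²))
1/(-7*(((13 + 12)/(9 + 9) + 24) + h(-1))) = 1/(-7*(((13 + 12)/(9 + 9) + 24) + 2*(-1)²*(1 - 1))) = 1/(-7*((25/18 + 24) + 2*1*0)) = 1/(-7*((25*(1/18) + 24) + 0)) = 1/(-7*((25/18 + 24) + 0)) = 1/(-7*(457/18 + 0)) = 1/(-7*457/18) = 1/(-3199/18) = -18/3199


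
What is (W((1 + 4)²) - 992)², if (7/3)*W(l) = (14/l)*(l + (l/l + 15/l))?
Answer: 15178732804/15625 ≈ 9.7144e+5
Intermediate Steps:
W(l) = 6*(1 + l + 15/l)/l (W(l) = 3*((14/l)*(l + (l/l + 15/l)))/7 = 3*((14/l)*(l + (1 + 15/l)))/7 = 3*((14/l)*(1 + l + 15/l))/7 = 3*(14*(1 + l + 15/l)/l)/7 = 6*(1 + l + 15/l)/l)
(W((1 + 4)²) - 992)² = ((6 + 6/((1 + 4)²) + 90/((1 + 4)²)²) - 992)² = ((6 + 6/(5²) + 90/(5²)²) - 992)² = ((6 + 6/25 + 90/25²) - 992)² = ((6 + 6*(1/25) + 90*(1/625)) - 992)² = ((6 + 6/25 + 18/125) - 992)² = (798/125 - 992)² = (-123202/125)² = 15178732804/15625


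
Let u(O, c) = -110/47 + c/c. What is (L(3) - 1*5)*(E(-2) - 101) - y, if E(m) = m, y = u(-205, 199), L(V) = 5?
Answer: 63/47 ≈ 1.3404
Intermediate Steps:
u(O, c) = -63/47 (u(O, c) = -110*1/47 + 1 = -110/47 + 1 = -63/47)
y = -63/47 ≈ -1.3404
(L(3) - 1*5)*(E(-2) - 101) - y = (5 - 1*5)*(-2 - 101) - 1*(-63/47) = (5 - 5)*(-103) + 63/47 = 0*(-103) + 63/47 = 0 + 63/47 = 63/47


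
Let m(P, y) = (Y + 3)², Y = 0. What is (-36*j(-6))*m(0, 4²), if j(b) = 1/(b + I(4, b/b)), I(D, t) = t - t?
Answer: 54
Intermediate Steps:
m(P, y) = 9 (m(P, y) = (0 + 3)² = 3² = 9)
I(D, t) = 0
j(b) = 1/b (j(b) = 1/(b + 0) = 1/b)
(-36*j(-6))*m(0, 4²) = -36/(-6)*9 = -36*(-⅙)*9 = 6*9 = 54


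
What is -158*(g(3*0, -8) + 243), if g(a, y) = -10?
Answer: -36814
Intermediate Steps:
-158*(g(3*0, -8) + 243) = -158*(-10 + 243) = -158*233 = -36814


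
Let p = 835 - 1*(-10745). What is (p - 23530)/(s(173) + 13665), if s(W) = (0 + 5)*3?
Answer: -1195/1368 ≈ -0.87354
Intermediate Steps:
p = 11580 (p = 835 + 10745 = 11580)
s(W) = 15 (s(W) = 5*3 = 15)
(p - 23530)/(s(173) + 13665) = (11580 - 23530)/(15 + 13665) = -11950/13680 = -11950*1/13680 = -1195/1368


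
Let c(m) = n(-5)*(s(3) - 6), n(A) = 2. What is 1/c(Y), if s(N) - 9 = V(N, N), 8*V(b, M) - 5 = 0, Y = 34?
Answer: 4/29 ≈ 0.13793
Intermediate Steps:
V(b, M) = 5/8 (V(b, M) = 5/8 + (1/8)*0 = 5/8 + 0 = 5/8)
s(N) = 77/8 (s(N) = 9 + 5/8 = 77/8)
c(m) = 29/4 (c(m) = 2*(77/8 - 6) = 2*(29/8) = 29/4)
1/c(Y) = 1/(29/4) = 4/29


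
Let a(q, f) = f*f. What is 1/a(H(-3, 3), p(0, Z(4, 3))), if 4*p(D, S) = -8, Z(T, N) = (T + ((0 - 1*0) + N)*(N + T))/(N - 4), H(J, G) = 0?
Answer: ¼ ≈ 0.25000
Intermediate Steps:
Z(T, N) = (T + N*(N + T))/(-4 + N) (Z(T, N) = (T + ((0 + 0) + N)*(N + T))/(-4 + N) = (T + (0 + N)*(N + T))/(-4 + N) = (T + N*(N + T))/(-4 + N))
p(D, S) = -2 (p(D, S) = (¼)*(-8) = -2)
a(q, f) = f²
1/a(H(-3, 3), p(0, Z(4, 3))) = 1/((-2)²) = 1/4 = ¼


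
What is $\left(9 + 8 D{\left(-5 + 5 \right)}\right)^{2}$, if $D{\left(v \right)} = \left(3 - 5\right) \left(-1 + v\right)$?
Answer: $625$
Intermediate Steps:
$D{\left(v \right)} = 2 - 2 v$ ($D{\left(v \right)} = - 2 \left(-1 + v\right) = 2 - 2 v$)
$\left(9 + 8 D{\left(-5 + 5 \right)}\right)^{2} = \left(9 + 8 \left(2 - 2 \left(-5 + 5\right)\right)\right)^{2} = \left(9 + 8 \left(2 - 0\right)\right)^{2} = \left(9 + 8 \left(2 + 0\right)\right)^{2} = \left(9 + 8 \cdot 2\right)^{2} = \left(9 + 16\right)^{2} = 25^{2} = 625$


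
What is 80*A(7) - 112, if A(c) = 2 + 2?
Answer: 208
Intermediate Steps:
A(c) = 4
80*A(7) - 112 = 80*4 - 112 = 320 - 112 = 208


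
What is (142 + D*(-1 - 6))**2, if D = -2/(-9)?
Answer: 1597696/81 ≈ 19725.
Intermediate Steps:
D = 2/9 (D = -2*(-1/9) = 2/9 ≈ 0.22222)
(142 + D*(-1 - 6))**2 = (142 + 2*(-1 - 6)/9)**2 = (142 + (2/9)*(-7))**2 = (142 - 14/9)**2 = (1264/9)**2 = 1597696/81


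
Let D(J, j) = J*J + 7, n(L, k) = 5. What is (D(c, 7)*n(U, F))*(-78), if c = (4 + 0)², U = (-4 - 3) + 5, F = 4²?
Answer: -102570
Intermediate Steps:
F = 16
U = -2 (U = -7 + 5 = -2)
c = 16 (c = 4² = 16)
D(J, j) = 7 + J² (D(J, j) = J² + 7 = 7 + J²)
(D(c, 7)*n(U, F))*(-78) = ((7 + 16²)*5)*(-78) = ((7 + 256)*5)*(-78) = (263*5)*(-78) = 1315*(-78) = -102570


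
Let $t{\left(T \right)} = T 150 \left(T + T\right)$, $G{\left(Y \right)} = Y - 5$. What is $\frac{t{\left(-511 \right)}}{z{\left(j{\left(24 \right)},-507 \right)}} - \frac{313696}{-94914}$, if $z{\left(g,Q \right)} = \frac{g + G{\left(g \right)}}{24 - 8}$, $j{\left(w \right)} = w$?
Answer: $\frac{59481699370064}{2040651} \approx 2.9148 \cdot 10^{7}$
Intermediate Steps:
$G{\left(Y \right)} = -5 + Y$ ($G{\left(Y \right)} = Y - 5 = -5 + Y$)
$t{\left(T \right)} = 300 T^{2}$ ($t{\left(T \right)} = 150 T 2 T = 300 T^{2}$)
$z{\left(g,Q \right)} = - \frac{5}{16} + \frac{g}{8}$ ($z{\left(g,Q \right)} = \frac{g + \left(-5 + g\right)}{24 - 8} = \frac{-5 + 2 g}{16} = \left(-5 + 2 g\right) \frac{1}{16} = - \frac{5}{16} + \frac{g}{8}$)
$\frac{t{\left(-511 \right)}}{z{\left(j{\left(24 \right)},-507 \right)}} - \frac{313696}{-94914} = \frac{300 \left(-511\right)^{2}}{- \frac{5}{16} + \frac{1}{8} \cdot 24} - \frac{313696}{-94914} = \frac{300 \cdot 261121}{- \frac{5}{16} + 3} - - \frac{156848}{47457} = \frac{78336300}{\frac{43}{16}} + \frac{156848}{47457} = 78336300 \cdot \frac{16}{43} + \frac{156848}{47457} = \frac{1253380800}{43} + \frac{156848}{47457} = \frac{59481699370064}{2040651}$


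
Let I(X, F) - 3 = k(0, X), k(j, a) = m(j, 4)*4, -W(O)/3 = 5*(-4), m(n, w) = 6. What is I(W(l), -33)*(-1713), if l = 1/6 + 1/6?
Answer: -46251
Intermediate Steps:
l = 1/3 (l = 1*(1/6) + 1*(1/6) = 1/6 + 1/6 = 1/3 ≈ 0.33333)
W(O) = 60 (W(O) = -15*(-4) = -3*(-20) = 60)
k(j, a) = 24 (k(j, a) = 6*4 = 24)
I(X, F) = 27 (I(X, F) = 3 + 24 = 27)
I(W(l), -33)*(-1713) = 27*(-1713) = -46251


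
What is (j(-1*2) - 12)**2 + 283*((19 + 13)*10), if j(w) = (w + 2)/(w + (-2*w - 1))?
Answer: 90704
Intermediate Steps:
j(w) = (2 + w)/(-1 - w) (j(w) = (2 + w)/(w + (-1 - 2*w)) = (2 + w)/(-1 - w))
(j(-1*2) - 12)**2 + 283*((19 + 13)*10) = ((-2 - (-1)*2)/(1 - 1*2) - 12)**2 + 283*((19 + 13)*10) = ((-2 - 1*(-2))/(1 - 2) - 12)**2 + 283*(32*10) = ((-2 + 2)/(-1) - 12)**2 + 283*320 = (-1*0 - 12)**2 + 90560 = (0 - 12)**2 + 90560 = (-12)**2 + 90560 = 144 + 90560 = 90704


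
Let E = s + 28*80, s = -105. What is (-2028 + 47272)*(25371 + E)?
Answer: 1244481464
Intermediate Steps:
E = 2135 (E = -105 + 28*80 = -105 + 2240 = 2135)
(-2028 + 47272)*(25371 + E) = (-2028 + 47272)*(25371 + 2135) = 45244*27506 = 1244481464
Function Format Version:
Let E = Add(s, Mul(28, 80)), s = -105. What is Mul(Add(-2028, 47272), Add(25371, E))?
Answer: 1244481464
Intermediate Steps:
E = 2135 (E = Add(-105, Mul(28, 80)) = Add(-105, 2240) = 2135)
Mul(Add(-2028, 47272), Add(25371, E)) = Mul(Add(-2028, 47272), Add(25371, 2135)) = Mul(45244, 27506) = 1244481464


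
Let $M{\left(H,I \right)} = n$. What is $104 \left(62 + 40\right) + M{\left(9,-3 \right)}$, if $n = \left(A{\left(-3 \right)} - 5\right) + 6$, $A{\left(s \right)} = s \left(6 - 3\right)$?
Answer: $10600$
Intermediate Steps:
$A{\left(s \right)} = 3 s$ ($A{\left(s \right)} = s 3 = 3 s$)
$n = -8$ ($n = \left(3 \left(-3\right) - 5\right) + 6 = \left(-9 - 5\right) + 6 = -14 + 6 = -8$)
$M{\left(H,I \right)} = -8$
$104 \left(62 + 40\right) + M{\left(9,-3 \right)} = 104 \left(62 + 40\right) - 8 = 104 \cdot 102 - 8 = 10608 - 8 = 10600$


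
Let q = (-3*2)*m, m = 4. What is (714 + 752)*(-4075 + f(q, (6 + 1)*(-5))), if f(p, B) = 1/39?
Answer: -232982584/39 ≈ -5.9739e+6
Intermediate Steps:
q = -24 (q = -3*2*4 = -1*6*4 = -6*4 = -24)
f(p, B) = 1/39
(714 + 752)*(-4075 + f(q, (6 + 1)*(-5))) = (714 + 752)*(-4075 + 1/39) = 1466*(-158924/39) = -232982584/39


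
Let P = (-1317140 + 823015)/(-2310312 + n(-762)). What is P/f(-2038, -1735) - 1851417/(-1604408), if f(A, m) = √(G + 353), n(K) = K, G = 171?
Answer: 1851417/1604408 + 494125*√131/605501388 ≈ 1.1633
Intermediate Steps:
P = 494125/2311074 (P = (-1317140 + 823015)/(-2310312 - 762) = -494125/(-2311074) = -494125*(-1/2311074) = 494125/2311074 ≈ 0.21381)
f(A, m) = 2*√131 (f(A, m) = √(171 + 353) = √524 = 2*√131)
P/f(-2038, -1735) - 1851417/(-1604408) = 494125/(2311074*((2*√131))) - 1851417/(-1604408) = 494125*(√131/262)/2311074 - 1851417*(-1/1604408) = 494125*√131/605501388 + 1851417/1604408 = 1851417/1604408 + 494125*√131/605501388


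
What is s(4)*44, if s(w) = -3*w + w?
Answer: -352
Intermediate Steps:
s(w) = -2*w
s(4)*44 = -2*4*44 = -8*44 = -352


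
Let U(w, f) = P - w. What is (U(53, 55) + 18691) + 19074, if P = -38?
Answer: 37674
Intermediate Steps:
U(w, f) = -38 - w
(U(53, 55) + 18691) + 19074 = ((-38 - 1*53) + 18691) + 19074 = ((-38 - 53) + 18691) + 19074 = (-91 + 18691) + 19074 = 18600 + 19074 = 37674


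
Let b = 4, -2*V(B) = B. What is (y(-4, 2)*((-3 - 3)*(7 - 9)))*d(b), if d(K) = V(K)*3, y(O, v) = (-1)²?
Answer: -72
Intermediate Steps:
V(B) = -B/2
y(O, v) = 1
d(K) = -3*K/2 (d(K) = -K/2*3 = -3*K/2)
(y(-4, 2)*((-3 - 3)*(7 - 9)))*d(b) = (1*((-3 - 3)*(7 - 9)))*(-3/2*4) = (1*(-6*(-2)))*(-6) = (1*12)*(-6) = 12*(-6) = -72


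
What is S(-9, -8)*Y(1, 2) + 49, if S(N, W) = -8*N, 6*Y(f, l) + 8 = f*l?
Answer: -23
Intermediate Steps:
Y(f, l) = -4/3 + f*l/6 (Y(f, l) = -4/3 + (f*l)/6 = -4/3 + f*l/6)
S(-9, -8)*Y(1, 2) + 49 = (-8*(-9))*(-4/3 + (⅙)*1*2) + 49 = 72*(-4/3 + ⅓) + 49 = 72*(-1) + 49 = -72 + 49 = -23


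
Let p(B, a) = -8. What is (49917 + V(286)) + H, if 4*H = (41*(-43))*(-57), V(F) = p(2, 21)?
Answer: 300127/4 ≈ 75032.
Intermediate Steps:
V(F) = -8
H = 100491/4 (H = ((41*(-43))*(-57))/4 = (-1763*(-57))/4 = (¼)*100491 = 100491/4 ≈ 25123.)
(49917 + V(286)) + H = (49917 - 8) + 100491/4 = 49909 + 100491/4 = 300127/4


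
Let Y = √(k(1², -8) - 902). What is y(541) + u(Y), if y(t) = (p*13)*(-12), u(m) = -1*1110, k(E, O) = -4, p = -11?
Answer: 606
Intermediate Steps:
Y = I*√906 (Y = √(-4 - 902) = √(-906) = I*√906 ≈ 30.1*I)
u(m) = -1110
y(t) = 1716 (y(t) = -11*13*(-12) = -143*(-12) = 1716)
y(541) + u(Y) = 1716 - 1110 = 606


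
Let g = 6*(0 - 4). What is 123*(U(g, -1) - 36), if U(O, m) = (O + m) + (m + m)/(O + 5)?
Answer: -142311/19 ≈ -7490.1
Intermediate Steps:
g = -24 (g = 6*(-4) = -24)
U(O, m) = O + m + 2*m/(5 + O) (U(O, m) = (O + m) + (2*m)/(5 + O) = (O + m) + 2*m/(5 + O) = O + m + 2*m/(5 + O))
123*(U(g, -1) - 36) = 123*(((-24)² + 5*(-24) + 7*(-1) - 24*(-1))/(5 - 24) - 36) = 123*((576 - 120 - 7 + 24)/(-19) - 36) = 123*(-1/19*473 - 36) = 123*(-473/19 - 36) = 123*(-1157/19) = -142311/19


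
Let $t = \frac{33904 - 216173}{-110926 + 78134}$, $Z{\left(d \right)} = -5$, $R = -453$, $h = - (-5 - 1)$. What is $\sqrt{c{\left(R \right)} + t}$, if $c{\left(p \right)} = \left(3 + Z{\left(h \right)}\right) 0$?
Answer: $\frac{\sqrt{1494241262}}{16396} \approx 2.3576$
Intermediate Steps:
$h = 6$ ($h = \left(-1\right) \left(-6\right) = 6$)
$c{\left(p \right)} = 0$ ($c{\left(p \right)} = \left(3 - 5\right) 0 = \left(-2\right) 0 = 0$)
$t = \frac{182269}{32792}$ ($t = - \frac{182269}{-32792} = \left(-182269\right) \left(- \frac{1}{32792}\right) = \frac{182269}{32792} \approx 5.5583$)
$\sqrt{c{\left(R \right)} + t} = \sqrt{0 + \frac{182269}{32792}} = \sqrt{\frac{182269}{32792}} = \frac{\sqrt{1494241262}}{16396}$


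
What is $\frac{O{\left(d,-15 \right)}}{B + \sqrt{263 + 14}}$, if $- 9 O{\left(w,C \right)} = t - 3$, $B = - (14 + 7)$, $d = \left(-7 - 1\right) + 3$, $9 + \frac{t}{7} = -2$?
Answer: $- \frac{140}{123} - \frac{20 \sqrt{277}}{369} \approx -2.0403$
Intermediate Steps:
$t = -77$ ($t = -63 + 7 \left(-2\right) = -63 - 14 = -77$)
$d = -5$ ($d = -8 + 3 = -5$)
$B = -21$ ($B = \left(-1\right) 21 = -21$)
$O{\left(w,C \right)} = \frac{80}{9}$ ($O{\left(w,C \right)} = - \frac{-77 - 3}{9} = \left(- \frac{1}{9}\right) \left(-80\right) = \frac{80}{9}$)
$\frac{O{\left(d,-15 \right)}}{B + \sqrt{263 + 14}} = \frac{1}{-21 + \sqrt{263 + 14}} \cdot \frac{80}{9} = \frac{1}{-21 + \sqrt{277}} \cdot \frac{80}{9} = \frac{80}{9 \left(-21 + \sqrt{277}\right)}$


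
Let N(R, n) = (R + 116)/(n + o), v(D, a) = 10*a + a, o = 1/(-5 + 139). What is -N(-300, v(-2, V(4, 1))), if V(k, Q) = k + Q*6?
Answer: 24656/14741 ≈ 1.6726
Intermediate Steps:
o = 1/134 ≈ 0.0074627
V(k, Q) = k + 6*Q
v(D, a) = 11*a
N(R, n) = (116 + R)/(1/134 + n) (N(R, n) = (R + 116)/(n + 1/134) = (116 + R)/(1/134 + n))
-N(-300, v(-2, V(4, 1))) = -134*(116 - 300)/(1 + 134*(11*(4 + 6*1))) = -134*(-184)/(1 + 134*(11*(4 + 6))) = -134*(-184)/(1 + 134*(11*10)) = -134*(-184)/(1 + 134*110) = -134*(-184)/(1 + 14740) = -134*(-184)/14741 = -1*(-24656/14741) = 24656/14741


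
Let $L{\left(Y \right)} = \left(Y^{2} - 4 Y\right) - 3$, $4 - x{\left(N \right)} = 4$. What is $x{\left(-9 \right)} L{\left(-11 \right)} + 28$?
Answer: $28$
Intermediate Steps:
$x{\left(N \right)} = 0$ ($x{\left(N \right)} = 4 - 4 = 0$)
$L{\left(Y \right)} = -3 + Y^{2} - 4 Y$
$x{\left(-9 \right)} L{\left(-11 \right)} + 28 = 0 \left(-3 + \left(-11\right)^{2} - -44\right) + 28 = 0 \left(-3 + 121 + 44\right) + 28 = 0 \cdot 162 + 28 = 0 + 28 = 28$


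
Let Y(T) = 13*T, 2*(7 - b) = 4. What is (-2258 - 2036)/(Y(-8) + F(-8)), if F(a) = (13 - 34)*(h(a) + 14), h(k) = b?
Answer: 4294/503 ≈ 8.5368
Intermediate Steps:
b = 5 (b = 7 - 1/2*4 = 7 - 2 = 5)
h(k) = 5
F(a) = -399 (F(a) = (13 - 34)*(5 + 14) = -21*19 = -399)
(-2258 - 2036)/(Y(-8) + F(-8)) = (-2258 - 2036)/(13*(-8) - 399) = -4294/(-104 - 399) = -4294/(-503) = -4294*(-1/503) = 4294/503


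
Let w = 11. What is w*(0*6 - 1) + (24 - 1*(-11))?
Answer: 24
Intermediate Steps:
w*(0*6 - 1) + (24 - 1*(-11)) = 11*(0*6 - 1) + (24 - 1*(-11)) = 11*(0 - 1) + (24 + 11) = 11*(-1) + 35 = -11 + 35 = 24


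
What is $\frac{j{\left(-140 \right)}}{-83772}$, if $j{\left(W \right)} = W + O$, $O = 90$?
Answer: $\frac{25}{41886} \approx 0.00059686$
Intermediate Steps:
$j{\left(W \right)} = 90 + W$ ($j{\left(W \right)} = W + 90 = 90 + W$)
$\frac{j{\left(-140 \right)}}{-83772} = \frac{90 - 140}{-83772} = \left(-50\right) \left(- \frac{1}{83772}\right) = \frac{25}{41886}$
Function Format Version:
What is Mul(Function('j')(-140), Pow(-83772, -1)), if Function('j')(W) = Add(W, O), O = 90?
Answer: Rational(25, 41886) ≈ 0.00059686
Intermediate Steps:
Function('j')(W) = Add(90, W) (Function('j')(W) = Add(W, 90) = Add(90, W))
Mul(Function('j')(-140), Pow(-83772, -1)) = Mul(Add(90, -140), Pow(-83772, -1)) = Mul(-50, Rational(-1, 83772)) = Rational(25, 41886)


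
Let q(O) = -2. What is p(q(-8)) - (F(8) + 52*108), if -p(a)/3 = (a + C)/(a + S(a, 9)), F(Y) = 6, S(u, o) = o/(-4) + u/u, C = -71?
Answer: -73962/13 ≈ -5689.4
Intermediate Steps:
S(u, o) = 1 - o/4 (S(u, o) = o*(-¼) + 1 = -o/4 + 1 = 1 - o/4)
p(a) = -3*(-71 + a)/(-5/4 + a) (p(a) = -3*(a - 71)/(a + (1 - ¼*9)) = -3*(-71 + a)/(a + (1 - 9/4)) = -3*(-71 + a)/(a - 5/4) = -3*(-71 + a)/(-5/4 + a))
p(q(-8)) - (F(8) + 52*108) = 12*(71 - 1*(-2))/(-5 + 4*(-2)) - (6 + 52*108) = 12*(71 + 2)/(-5 - 8) - (6 + 5616) = 12*73/(-13) - 1*5622 = 12*(-1/13)*73 - 5622 = -876/13 - 5622 = -73962/13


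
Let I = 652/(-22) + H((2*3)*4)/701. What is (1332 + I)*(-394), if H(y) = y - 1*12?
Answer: -3956807252/7711 ≈ -5.1314e+5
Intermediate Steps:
H(y) = -12 + y (H(y) = y - 12 = -12 + y)
I = -228394/7711 (I = 652/(-22) + (-12 + (2*3)*4)/701 = 652*(-1/22) + (-12 + 6*4)*(1/701) = -326/11 + (-12 + 24)*(1/701) = -326/11 + 12*(1/701) = -326/11 + 12/701 = -228394/7711 ≈ -29.619)
(1332 + I)*(-394) = (1332 - 228394/7711)*(-394) = (10042658/7711)*(-394) = -3956807252/7711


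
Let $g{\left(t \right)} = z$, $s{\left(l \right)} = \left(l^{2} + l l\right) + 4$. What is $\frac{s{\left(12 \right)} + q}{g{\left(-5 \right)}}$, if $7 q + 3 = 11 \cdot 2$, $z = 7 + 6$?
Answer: $\frac{2063}{91} \approx 22.67$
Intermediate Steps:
$z = 13$
$q = \frac{19}{7}$ ($q = - \frac{3}{7} + \frac{11 \cdot 2}{7} = - \frac{3}{7} + \frac{1}{7} \cdot 22 = - \frac{3}{7} + \frac{22}{7} = \frac{19}{7} \approx 2.7143$)
$s{\left(l \right)} = 4 + 2 l^{2}$ ($s{\left(l \right)} = \left(l^{2} + l^{2}\right) + 4 = 2 l^{2} + 4 = 4 + 2 l^{2}$)
$g{\left(t \right)} = 13$
$\frac{s{\left(12 \right)} + q}{g{\left(-5 \right)}} = \frac{\left(4 + 2 \cdot 12^{2}\right) + \frac{19}{7}}{13} = \frac{\left(4 + 2 \cdot 144\right) + \frac{19}{7}}{13} = \frac{\left(4 + 288\right) + \frac{19}{7}}{13} = \frac{292 + \frac{19}{7}}{13} = \frac{1}{13} \cdot \frac{2063}{7} = \frac{2063}{91}$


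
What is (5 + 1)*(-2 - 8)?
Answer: -60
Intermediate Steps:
(5 + 1)*(-2 - 8) = 6*(-10) = -60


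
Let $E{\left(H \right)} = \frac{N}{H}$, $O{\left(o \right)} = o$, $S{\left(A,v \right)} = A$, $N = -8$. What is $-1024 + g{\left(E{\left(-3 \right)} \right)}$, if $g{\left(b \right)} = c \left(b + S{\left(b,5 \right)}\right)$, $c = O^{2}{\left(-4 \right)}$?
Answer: $- \frac{2816}{3} \approx -938.67$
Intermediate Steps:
$E{\left(H \right)} = - \frac{8}{H}$
$c = 16$ ($c = \left(-4\right)^{2} = 16$)
$g{\left(b \right)} = 32 b$ ($g{\left(b \right)} = 16 \left(b + b\right) = 16 \cdot 2 b = 32 b$)
$-1024 + g{\left(E{\left(-3 \right)} \right)} = -1024 + 32 \left(- \frac{8}{-3}\right) = -1024 + 32 \left(\left(-8\right) \left(- \frac{1}{3}\right)\right) = -1024 + 32 \cdot \frac{8}{3} = -1024 + \frac{256}{3} = - \frac{2816}{3}$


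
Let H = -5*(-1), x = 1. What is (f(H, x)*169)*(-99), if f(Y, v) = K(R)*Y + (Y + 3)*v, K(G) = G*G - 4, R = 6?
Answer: -2810808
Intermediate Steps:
H = 5
K(G) = -4 + G² (K(G) = G² - 4 = -4 + G²)
f(Y, v) = 32*Y + v*(3 + Y) (f(Y, v) = (-4 + 6²)*Y + (Y + 3)*v = (-4 + 36)*Y + (3 + Y)*v = 32*Y + v*(3 + Y))
(f(H, x)*169)*(-99) = ((3*1 + 32*5 + 5*1)*169)*(-99) = ((3 + 160 + 5)*169)*(-99) = (168*169)*(-99) = 28392*(-99) = -2810808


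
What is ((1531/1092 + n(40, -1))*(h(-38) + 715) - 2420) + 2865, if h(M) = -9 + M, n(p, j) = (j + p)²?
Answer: 277752806/273 ≈ 1.0174e+6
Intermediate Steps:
((1531/1092 + n(40, -1))*(h(-38) + 715) - 2420) + 2865 = ((1531/1092 + (-1 + 40)²)*((-9 - 38) + 715) - 2420) + 2865 = ((1531*(1/1092) + 39²)*(-47 + 715) - 2420) + 2865 = ((1531/1092 + 1521)*668 - 2420) + 2865 = ((1662463/1092)*668 - 2420) + 2865 = (277631321/273 - 2420) + 2865 = 276970661/273 + 2865 = 277752806/273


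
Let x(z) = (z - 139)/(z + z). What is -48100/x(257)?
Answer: -12361700/59 ≈ -2.0952e+5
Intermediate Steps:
x(z) = (-139 + z)/(2*z) (x(z) = (-139 + z)/((2*z)) = (-139 + z)*(1/(2*z)) = (-139 + z)/(2*z))
-48100/x(257) = -48100*514/(-139 + 257) = -48100/((1/2)*(1/257)*118) = -48100/59/257 = -48100*257/59 = -12361700/59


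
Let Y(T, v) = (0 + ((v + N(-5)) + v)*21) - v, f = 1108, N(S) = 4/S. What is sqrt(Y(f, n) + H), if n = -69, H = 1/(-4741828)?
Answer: I*sqrt(8161686443185405)/1693510 ≈ 53.346*I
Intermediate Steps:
H = -1/4741828 ≈ -2.1089e-7
Y(T, v) = -84/5 + 41*v (Y(T, v) = (0 + ((v + 4/(-5)) + v)*21) - v = (0 + ((v + 4*(-1/5)) + v)*21) - v = (0 + ((v - 4/5) + v)*21) - v = (0 + ((-4/5 + v) + v)*21) - v = (0 + (-4/5 + 2*v)*21) - v = (0 + (-84/5 + 42*v)) - v = (-84/5 + 42*v) - v = -84/5 + 41*v)
sqrt(Y(f, n) + H) = sqrt((-84/5 + 41*(-69)) - 1/4741828) = sqrt((-84/5 - 2829) - 1/4741828) = sqrt(-14229/5 - 1/4741828) = sqrt(-67471470617/23709140) = I*sqrt(8161686443185405)/1693510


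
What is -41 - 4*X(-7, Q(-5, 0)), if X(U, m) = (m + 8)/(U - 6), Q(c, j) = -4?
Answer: -517/13 ≈ -39.769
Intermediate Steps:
X(U, m) = (8 + m)/(-6 + U)
-41 - 4*X(-7, Q(-5, 0)) = -41 - 4*(8 - 4)/(-6 - 7) = -41 - 4*4/(-13) = -41 - (-4)*4/13 = -41 - 4*(-4/13) = -41 + 16/13 = -517/13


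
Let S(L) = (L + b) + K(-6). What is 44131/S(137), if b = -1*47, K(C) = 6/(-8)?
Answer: 176524/357 ≈ 494.46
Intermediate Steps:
K(C) = -¾ (K(C) = 6*(-⅛) = -¾)
b = -47
S(L) = -191/4 + L (S(L) = (L - 47) - ¾ = (-47 + L) - ¾ = -191/4 + L)
44131/S(137) = 44131/(-191/4 + 137) = 44131/(357/4) = 44131*(4/357) = 176524/357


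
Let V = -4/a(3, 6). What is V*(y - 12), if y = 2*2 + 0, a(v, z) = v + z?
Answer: 32/9 ≈ 3.5556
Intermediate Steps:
y = 4 (y = 4 + 0 = 4)
V = -4/9 (V = -4/(3 + 6) = -4/9 ≈ -0.44444)
V*(y - 12) = -4*(4 - 12)/9 = -4/9*(-8) = 32/9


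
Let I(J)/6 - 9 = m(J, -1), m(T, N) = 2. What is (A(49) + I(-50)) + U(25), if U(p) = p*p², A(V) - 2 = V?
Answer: 15742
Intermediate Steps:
A(V) = 2 + V
I(J) = 66 (I(J) = 54 + 6*2 = 54 + 12 = 66)
U(p) = p³
(A(49) + I(-50)) + U(25) = ((2 + 49) + 66) + 25³ = (51 + 66) + 15625 = 117 + 15625 = 15742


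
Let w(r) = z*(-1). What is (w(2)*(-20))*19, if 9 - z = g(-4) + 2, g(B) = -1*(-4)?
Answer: 1140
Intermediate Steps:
g(B) = 4
z = 3 (z = 9 - (4 + 2) = 9 - 1*6 = 9 - 6 = 3)
w(r) = -3 (w(r) = 3*(-1) = -3)
(w(2)*(-20))*19 = -3*(-20)*19 = 60*19 = 1140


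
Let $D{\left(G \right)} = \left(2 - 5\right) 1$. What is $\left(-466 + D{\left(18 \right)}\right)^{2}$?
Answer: $219961$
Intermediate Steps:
$D{\left(G \right)} = -3$ ($D{\left(G \right)} = \left(-3\right) 1 = -3$)
$\left(-466 + D{\left(18 \right)}\right)^{2} = \left(-466 - 3\right)^{2} = \left(-469\right)^{2} = 219961$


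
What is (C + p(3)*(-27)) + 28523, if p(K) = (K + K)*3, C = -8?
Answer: 28029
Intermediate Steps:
p(K) = 6*K (p(K) = (2*K)*3 = 6*K)
(C + p(3)*(-27)) + 28523 = (-8 + (6*3)*(-27)) + 28523 = (-8 + 18*(-27)) + 28523 = (-8 - 486) + 28523 = -494 + 28523 = 28029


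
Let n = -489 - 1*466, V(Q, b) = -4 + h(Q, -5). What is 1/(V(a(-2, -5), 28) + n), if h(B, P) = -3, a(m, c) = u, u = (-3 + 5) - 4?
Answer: -1/962 ≈ -0.0010395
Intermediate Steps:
u = -2 (u = 2 - 4 = -2)
a(m, c) = -2
V(Q, b) = -7 (V(Q, b) = -4 - 3 = -7)
n = -955 (n = -489 - 466 = -955)
1/(V(a(-2, -5), 28) + n) = 1/(-7 - 955) = 1/(-962) = -1/962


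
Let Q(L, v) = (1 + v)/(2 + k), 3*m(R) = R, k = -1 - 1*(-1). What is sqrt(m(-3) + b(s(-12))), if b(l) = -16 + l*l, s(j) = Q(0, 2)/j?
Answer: I*sqrt(1087)/8 ≈ 4.1212*I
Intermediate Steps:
k = 0 (k = -1 + 1 = 0)
m(R) = R/3
Q(L, v) = 1/2 + v/2 (Q(L, v) = (1 + v)/(2 + 0) = (1 + v)/2 = (1 + v)*(1/2) = 1/2 + v/2)
s(j) = 3/(2*j) (s(j) = (1/2 + (1/2)*2)/j = (1/2 + 1)/j = 3/(2*j))
b(l) = -16 + l**2
sqrt(m(-3) + b(s(-12))) = sqrt((1/3)*(-3) + (-16 + ((3/2)/(-12))**2)) = sqrt(-1 + (-16 + ((3/2)*(-1/12))**2)) = sqrt(-1 + (-16 + (-1/8)**2)) = sqrt(-1 + (-16 + 1/64)) = sqrt(-1 - 1023/64) = sqrt(-1087/64) = I*sqrt(1087)/8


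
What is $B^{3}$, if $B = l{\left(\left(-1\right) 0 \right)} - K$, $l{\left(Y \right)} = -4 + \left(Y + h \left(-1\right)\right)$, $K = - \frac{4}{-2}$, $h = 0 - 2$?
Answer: $-64$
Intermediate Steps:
$h = -2$ ($h = 0 - 2 = -2$)
$K = 2$ ($K = \left(-4\right) \left(- \frac{1}{2}\right) = 2$)
$l{\left(Y \right)} = -2 + Y$ ($l{\left(Y \right)} = -4 + \left(Y - -2\right) = -4 + \left(Y + 2\right) = -4 + \left(2 + Y\right) = -2 + Y$)
$B = -4$ ($B = \left(-2 - 0\right) - 2 = \left(-2 + 0\right) - 2 = -2 - 2 = -4$)
$B^{3} = \left(-4\right)^{3} = -64$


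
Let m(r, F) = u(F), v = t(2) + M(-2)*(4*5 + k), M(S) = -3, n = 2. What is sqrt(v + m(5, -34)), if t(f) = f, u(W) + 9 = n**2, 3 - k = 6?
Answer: 3*I*sqrt(6) ≈ 7.3485*I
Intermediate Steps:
k = -3 (k = 3 - 1*6 = 3 - 6 = -3)
u(W) = -5 (u(W) = -9 + 2**2 = -9 + 4 = -5)
v = -49 (v = 2 - 3*(4*5 - 3) = 2 - 3*(20 - 3) = 2 - 3*17 = 2 - 51 = -49)
m(r, F) = -5
sqrt(v + m(5, -34)) = sqrt(-49 - 5) = sqrt(-54) = 3*I*sqrt(6)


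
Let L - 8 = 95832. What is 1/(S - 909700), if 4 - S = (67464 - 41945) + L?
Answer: -1/1031055 ≈ -9.6988e-7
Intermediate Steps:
L = 95840 (L = 8 + 95832 = 95840)
S = -121355 (S = 4 - ((67464 - 41945) + 95840) = 4 - (25519 + 95840) = 4 - 1*121359 = 4 - 121359 = -121355)
1/(S - 909700) = 1/(-121355 - 909700) = 1/(-1031055) = -1/1031055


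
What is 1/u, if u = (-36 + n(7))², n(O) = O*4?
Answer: 1/64 ≈ 0.015625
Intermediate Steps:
n(O) = 4*O
u = 64 (u = (-36 + 4*7)² = (-36 + 28)² = (-8)² = 64)
1/u = 1/64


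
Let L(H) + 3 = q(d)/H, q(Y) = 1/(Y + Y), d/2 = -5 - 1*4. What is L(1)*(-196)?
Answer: 5341/9 ≈ 593.44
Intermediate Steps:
d = -18 (d = 2*(-5 - 1*4) = 2*(-5 - 4) = 2*(-9) = -18)
q(Y) = 1/(2*Y)
L(H) = -3 - 1/(36*H) (L(H) = -3 + ((½)/(-18))/H = -3 + ((½)*(-1/18))/H = -3 - 1/(36*H))
L(1)*(-196) = (-3 - 1/36/1)*(-196) = (-3 - 1/36*1)*(-196) = (-3 - 1/36)*(-196) = -109/36*(-196) = 5341/9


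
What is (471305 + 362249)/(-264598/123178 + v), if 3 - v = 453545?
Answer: -51337757306/27933330537 ≈ -1.8379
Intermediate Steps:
v = -453542 (v = 3 - 1*453545 = 3 - 453545 = -453542)
(471305 + 362249)/(-264598/123178 + v) = (471305 + 362249)/(-264598/123178 - 453542) = 833554/(-264598*1/123178 - 453542) = 833554/(-132299/61589 - 453542) = 833554/(-27933330537/61589) = 833554*(-61589/27933330537) = -51337757306/27933330537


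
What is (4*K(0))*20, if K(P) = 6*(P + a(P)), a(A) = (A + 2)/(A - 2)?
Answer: -480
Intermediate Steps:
a(A) = (2 + A)/(-2 + A)
K(P) = 6*P + 6*(2 + P)/(-2 + P) (K(P) = 6*(P + (2 + P)/(-2 + P)) = 6*P + 6*(2 + P)/(-2 + P))
(4*K(0))*20 = (4*(6*(2 + 0² - 1*0)/(-2 + 0)))*20 = (4*(6*(2 + 0 + 0)/(-2)))*20 = (4*(6*(-½)*2))*20 = (4*(-6))*20 = -24*20 = -480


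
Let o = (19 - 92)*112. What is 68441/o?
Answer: -68441/8176 ≈ -8.3710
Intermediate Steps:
o = -8176 (o = -73*112 = -8176)
68441/o = 68441/(-8176) = 68441*(-1/8176) = -68441/8176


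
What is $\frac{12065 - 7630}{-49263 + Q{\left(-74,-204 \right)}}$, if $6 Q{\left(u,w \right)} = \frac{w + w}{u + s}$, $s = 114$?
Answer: $- \frac{44350}{492647} \approx -0.090024$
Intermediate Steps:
$Q{\left(u,w \right)} = \frac{w}{3 \left(114 + u\right)}$ ($Q{\left(u,w \right)} = \frac{\left(w + w\right) \frac{1}{u + 114}}{6} = \frac{2 w \frac{1}{114 + u}}{6} = \frac{w}{3 \left(114 + u\right)}$)
$\frac{12065 - 7630}{-49263 + Q{\left(-74,-204 \right)}} = \frac{12065 - 7630}{-49263 + \frac{1}{3} \left(-204\right) \frac{1}{114 - 74}} = \frac{4435}{-49263 + \frac{1}{3} \left(-204\right) \frac{1}{40}} = \frac{4435}{-49263 - \frac{17}{10}} = \frac{4435}{- \frac{492647}{10}} = 4435 \left(- \frac{10}{492647}\right) = - \frac{44350}{492647}$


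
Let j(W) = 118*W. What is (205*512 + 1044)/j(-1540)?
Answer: -26501/45430 ≈ -0.58334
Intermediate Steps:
(205*512 + 1044)/j(-1540) = (205*512 + 1044)/((118*(-1540))) = (104960 + 1044)/(-181720) = 106004*(-1/181720) = -26501/45430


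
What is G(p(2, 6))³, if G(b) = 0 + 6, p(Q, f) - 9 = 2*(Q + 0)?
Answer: 216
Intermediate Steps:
p(Q, f) = 9 + 2*Q (p(Q, f) = 9 + 2*(Q + 0) = 9 + 2*Q)
G(b) = 6
G(p(2, 6))³ = 6³ = 216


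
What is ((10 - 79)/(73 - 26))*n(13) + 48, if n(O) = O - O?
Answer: 48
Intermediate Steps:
n(O) = 0
((10 - 79)/(73 - 26))*n(13) + 48 = ((10 - 79)/(73 - 26))*0 + 48 = -69/47*0 + 48 = 0 + 48 = 48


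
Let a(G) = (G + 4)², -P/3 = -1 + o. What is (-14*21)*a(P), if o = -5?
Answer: -142296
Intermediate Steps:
P = 18 (P = -3*(-1 - 5) = -3*(-6) = 18)
a(G) = (4 + G)²
(-14*21)*a(P) = (-14*21)*(4 + 18)² = -294*22² = -294*484 = -142296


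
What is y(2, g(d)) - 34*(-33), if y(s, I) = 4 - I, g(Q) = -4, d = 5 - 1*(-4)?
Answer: 1130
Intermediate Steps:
d = 9 (d = 5 + 4 = 9)
y(2, g(d)) - 34*(-33) = (4 - 1*(-4)) - 34*(-33) = (4 + 4) + 1122 = 8 + 1122 = 1130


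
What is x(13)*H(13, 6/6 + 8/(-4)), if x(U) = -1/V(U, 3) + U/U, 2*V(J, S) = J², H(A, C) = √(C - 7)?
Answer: 334*I*√2/169 ≈ 2.795*I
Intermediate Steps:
H(A, C) = √(-7 + C)
V(J, S) = J²/2
x(U) = 1 - 2/U² (x(U) = -1/(U²/2) + U/U = -2/U² + 1 = 1 - 2/U²)
x(13)*H(13, 6/6 + 8/(-4)) = (1 - 2/13²)*√(-7 + (6/6 + 8/(-4))) = (1 - 2*1/169)*√(-7 + (6*(⅙) + 8*(-¼))) = (1 - 2/169)*√(-7 + (1 - 2)) = 167*√(-7 - 1)/169 = 167*√(-8)/169 = 167*(2*I*√2)/169 = 334*I*√2/169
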